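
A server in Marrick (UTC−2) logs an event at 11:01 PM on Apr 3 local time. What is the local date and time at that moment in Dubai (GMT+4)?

5:01 AM on April 4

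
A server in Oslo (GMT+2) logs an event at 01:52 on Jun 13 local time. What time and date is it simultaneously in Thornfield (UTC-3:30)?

In UTC: 01:52 − 2:00 = 23:52 on Jun 12.
Thornfield is UTC−3:30: 23:52 − 3:30 = 20:22 on Jun 12.

20:22 on Jun 12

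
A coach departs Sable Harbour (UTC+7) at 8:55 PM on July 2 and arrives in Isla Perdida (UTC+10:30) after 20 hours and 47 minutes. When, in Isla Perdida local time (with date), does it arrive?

9:12 PM on July 3

Isla Perdida is 3:30 ahead of Sable Harbour.
After 20 hours 47 minutes it is 5:42 PM (Jul 3) in Sable Harbour.
Shift by the zone difference: 5:42 PM + 3:30 = 9:12 PM on Jul 3 in Isla Perdida.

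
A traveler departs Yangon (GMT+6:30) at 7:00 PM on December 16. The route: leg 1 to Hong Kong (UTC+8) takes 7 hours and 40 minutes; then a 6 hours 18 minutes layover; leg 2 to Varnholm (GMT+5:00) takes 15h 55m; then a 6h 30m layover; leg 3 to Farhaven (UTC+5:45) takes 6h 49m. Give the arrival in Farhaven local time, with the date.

Convert departure to UTC: 7:00 PM − 6:30 = 12:30 PM UTC on Dec 16.
Add 7 hours 40 minutes leg 1 → 8:10 PM UTC.
Add 6 hours and 18 minutes layover in Hong Kong → 2:28 AM UTC (Dec 17).
Add 15 hours 55 minutes leg 2 → 6:23 PM UTC.
Add 6 hours 30 minutes layover in Varnholm → 12:53 AM UTC (Dec 18).
Add 6 hours and 49 minutes leg 3 → 7:42 AM UTC.
Farhaven is UTC+5:45, so local arrival = 7:42 AM + 5:45 = 1:27 PM on Dec 18.

1:27 PM on Dec 18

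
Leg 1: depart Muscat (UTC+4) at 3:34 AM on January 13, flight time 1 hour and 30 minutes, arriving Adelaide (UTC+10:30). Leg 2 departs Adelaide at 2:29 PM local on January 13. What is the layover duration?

2 hours 55 minutes

Convert departure to UTC: 3:34 AM − 4:00 = 11:34 PM UTC on Jan 12.
Add 1 hour 30 minutes flight time → 1:04 AM UTC (Jan 13).
Adelaide is UTC+10:30, so local arrival = 1:04 AM + 10:30 = 11:34 AM on Jan 13.
Layover = 2:29 PM − 11:34 AM = 2 hours 55 minutes.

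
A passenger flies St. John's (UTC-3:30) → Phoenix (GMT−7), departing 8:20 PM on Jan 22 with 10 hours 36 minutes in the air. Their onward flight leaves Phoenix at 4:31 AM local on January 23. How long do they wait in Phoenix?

1 hour 5 minutes

Convert departure to UTC: 8:20 PM + 3:30 = 11:50 PM UTC on Jan 22.
Add 10 hours and 36 minutes flight time → 10:26 AM UTC (Jan 23).
Phoenix is UTC−7:00, so local arrival = 10:26 AM − 7:00 = 3:26 AM on Jan 23.
Layover = 4:31 AM − 3:26 AM = 1 hour 5 minutes.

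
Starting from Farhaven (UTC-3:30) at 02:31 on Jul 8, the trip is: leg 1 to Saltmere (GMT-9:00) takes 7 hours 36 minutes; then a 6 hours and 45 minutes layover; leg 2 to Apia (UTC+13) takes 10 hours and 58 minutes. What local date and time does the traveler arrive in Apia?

20:20 on July 9

Convert departure to UTC: 02:31 + 3:30 = 06:01 UTC on Jul 8.
Add 7 hours and 36 minutes leg 1 → 13:37 UTC.
Add 6 hours and 45 minutes layover in Saltmere → 20:22 UTC.
Add 10 hours 58 minutes leg 2 → 07:20 UTC (Jul 9).
Apia is UTC+13:00, so local arrival = 07:20 + 13:00 = 20:20 on Jul 9.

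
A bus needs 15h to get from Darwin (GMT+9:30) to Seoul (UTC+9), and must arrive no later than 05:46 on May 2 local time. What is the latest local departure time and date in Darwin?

15:16 on May 1

Target arrival in UTC: 05:46 − 9:00 = 20:46 on May 1.
Subtract 15 hours → departure 05:46 UTC on May 1.
Darwin is UTC+9:30: 05:46 + 9:30 = 15:16 on May 1.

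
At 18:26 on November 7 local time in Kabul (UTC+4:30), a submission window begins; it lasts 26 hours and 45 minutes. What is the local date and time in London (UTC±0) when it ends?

Convert start to UTC: 18:26 − 4:30 = 13:56 UTC on Nov 7.
Add 26 hours 45 minutes duration → 16:41 UTC (Nov 8).
London is UTC+0, so local end time is the same: 16:41 on Nov 8.

16:41 on November 8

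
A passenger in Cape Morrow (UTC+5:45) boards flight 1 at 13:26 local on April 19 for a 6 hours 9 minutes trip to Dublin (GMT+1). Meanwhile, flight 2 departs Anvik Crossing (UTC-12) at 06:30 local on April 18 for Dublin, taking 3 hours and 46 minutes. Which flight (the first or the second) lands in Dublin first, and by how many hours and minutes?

Flight 1 in UTC: 13:26 − 5:45 = 07:41 on Apr 19.
+6 hours 9 minutes → arrive 13:50 UTC on Apr 19.
Flight 2 in UTC: 06:30 + 12:00 = 18:30 on Apr 18.
+3 hours and 46 minutes → arrive 22:16 UTC on Apr 18.
Flight 2 lands earlier by 15 hours 34 minutes.

the second, by 15 hours 34 minutes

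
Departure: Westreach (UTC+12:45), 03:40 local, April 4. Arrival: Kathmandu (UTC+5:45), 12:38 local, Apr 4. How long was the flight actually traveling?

15 hours 58 minutes

Departure in UTC: 03:40 − 12:45 = 14:55 on Apr 3.
Arrival in UTC: 12:38 − 5:45 = 06:53 on Apr 4.
Elapsed = 06:53 − 14:55 (+1 day) = 15 hours 58 minutes.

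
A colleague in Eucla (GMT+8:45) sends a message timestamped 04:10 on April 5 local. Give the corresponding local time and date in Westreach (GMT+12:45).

In UTC: 04:10 − 8:45 = 19:25 on Apr 4.
Westreach is UTC+12:45: 19:25 + 12:45 = 08:10 on Apr 5.

08:10 on April 5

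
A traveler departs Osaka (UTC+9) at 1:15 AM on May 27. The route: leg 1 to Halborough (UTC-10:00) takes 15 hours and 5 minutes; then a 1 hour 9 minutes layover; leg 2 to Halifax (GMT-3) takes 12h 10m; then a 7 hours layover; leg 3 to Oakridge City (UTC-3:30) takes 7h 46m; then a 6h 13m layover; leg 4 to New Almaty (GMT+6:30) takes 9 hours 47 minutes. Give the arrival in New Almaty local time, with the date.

9:55 AM on May 29

Convert departure to UTC: 1:15 AM − 9:00 = 4:15 PM UTC on May 26.
Add 15 hours 5 minutes leg 1 → 7:20 AM UTC (May 27).
Add 1 hour and 9 minutes layover in Halborough → 8:29 AM UTC.
Add 12 hours 10 minutes leg 2 → 8:39 PM UTC.
Add 7 hours layover in Halifax → 3:39 AM UTC (May 28).
Add 7 hours and 46 minutes leg 3 → 11:25 AM UTC.
Add 6 hours and 13 minutes layover in Oakridge City → 5:38 PM UTC.
Add 9 hours and 47 minutes leg 4 → 3:25 AM UTC (May 29).
New Almaty is UTC+6:30, so local arrival = 3:25 AM + 6:30 = 9:55 AM on May 29.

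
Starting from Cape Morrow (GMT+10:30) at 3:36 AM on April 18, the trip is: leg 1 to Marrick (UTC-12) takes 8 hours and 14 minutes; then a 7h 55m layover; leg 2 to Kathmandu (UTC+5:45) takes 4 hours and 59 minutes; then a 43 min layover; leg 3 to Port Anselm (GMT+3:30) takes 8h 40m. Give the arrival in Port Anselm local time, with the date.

Convert departure to UTC: 3:36 AM − 10:30 = 5:06 PM UTC on Apr 17.
Add 8 hours 14 minutes leg 1 → 1:20 AM UTC (Apr 18).
Add 7 hours 55 minutes layover in Marrick → 9:15 AM UTC.
Add 4 hours 59 minutes leg 2 → 2:14 PM UTC.
Add 43 minutes layover in Kathmandu → 2:57 PM UTC.
Add 8 hours and 40 minutes leg 3 → 11:37 PM UTC.
Port Anselm is UTC+3:30, so local arrival = 11:37 PM + 3:30 = 3:07 AM on Apr 19.

3:07 AM on April 19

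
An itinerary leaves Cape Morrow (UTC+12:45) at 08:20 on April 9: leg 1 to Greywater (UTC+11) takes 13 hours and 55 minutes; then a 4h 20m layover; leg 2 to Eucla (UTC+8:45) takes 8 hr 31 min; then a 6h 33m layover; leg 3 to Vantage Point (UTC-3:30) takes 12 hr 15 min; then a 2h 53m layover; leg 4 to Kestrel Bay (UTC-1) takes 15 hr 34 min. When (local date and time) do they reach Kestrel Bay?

Convert departure to UTC: 08:20 − 12:45 = 19:35 UTC on Apr 8.
Add 13 hours 55 minutes leg 1 → 09:30 UTC (Apr 9).
Add 4 hours and 20 minutes layover in Greywater → 13:50 UTC.
Add 8 hours 31 minutes leg 2 → 22:21 UTC.
Add 6 hours 33 minutes layover in Eucla → 04:54 UTC (Apr 10).
Add 12 hours and 15 minutes leg 3 → 17:09 UTC.
Add 2 hours 53 minutes layover in Vantage Point → 20:02 UTC.
Add 15 hours 34 minutes leg 4 → 11:36 UTC (Apr 11).
Kestrel Bay is UTC−1:00, so local arrival = 11:36 − 1:00 = 10:36 on Apr 11.

10:36 on Apr 11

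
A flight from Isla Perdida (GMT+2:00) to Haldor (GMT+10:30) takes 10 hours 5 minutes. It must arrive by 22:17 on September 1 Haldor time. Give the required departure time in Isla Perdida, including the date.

03:42 on September 1

Target arrival in UTC: 22:17 − 10:30 = 11:47 on Sep 1.
Subtract 10 hours and 5 minutes → departure 01:42 UTC on Sep 1.
Isla Perdida is UTC+2:00: 01:42 + 2:00 = 03:42 on Sep 1.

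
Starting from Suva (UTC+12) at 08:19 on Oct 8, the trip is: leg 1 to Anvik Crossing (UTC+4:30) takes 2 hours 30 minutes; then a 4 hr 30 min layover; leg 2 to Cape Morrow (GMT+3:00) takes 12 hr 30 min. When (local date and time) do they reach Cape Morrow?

18:49 on Oct 8

Convert departure to UTC: 08:19 − 12:00 = 20:19 UTC on Oct 7.
Add 2 hours and 30 minutes leg 1 → 22:49 UTC.
Add 4 hours 30 minutes layover in Anvik Crossing → 03:19 UTC (Oct 8).
Add 12 hours and 30 minutes leg 2 → 15:49 UTC.
Cape Morrow is UTC+3:00, so local arrival = 15:49 + 3:00 = 18:49 on Oct 8.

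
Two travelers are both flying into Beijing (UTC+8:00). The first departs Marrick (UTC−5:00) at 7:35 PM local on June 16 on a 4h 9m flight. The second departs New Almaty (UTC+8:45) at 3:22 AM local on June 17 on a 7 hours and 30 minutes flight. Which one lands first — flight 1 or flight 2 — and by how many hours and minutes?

Flight 1 in UTC: 7:35 PM + 5:00 = 12:35 AM on Jun 17.
+4 hours 9 minutes → arrive 4:44 AM UTC on Jun 17.
Flight 2 in UTC: 3:22 AM − 8:45 = 6:37 PM on Jun 16.
+7 hours and 30 minutes → arrive 2:07 AM UTC on Jun 17.
Flight 2 lands earlier by 2 hours 37 minutes.

the second, by 2 hours 37 minutes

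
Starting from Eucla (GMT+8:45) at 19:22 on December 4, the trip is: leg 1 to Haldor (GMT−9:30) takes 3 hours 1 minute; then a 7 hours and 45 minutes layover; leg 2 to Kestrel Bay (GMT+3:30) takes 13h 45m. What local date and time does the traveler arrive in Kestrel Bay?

14:38 on Dec 5

Convert departure to UTC: 19:22 − 8:45 = 10:37 UTC on Dec 4.
Add 3 hours and 1 minute leg 1 → 13:38 UTC.
Add 7 hours 45 minutes layover in Haldor → 21:23 UTC.
Add 13 hours 45 minutes leg 2 → 11:08 UTC (Dec 5).
Kestrel Bay is UTC+3:30, so local arrival = 11:08 + 3:30 = 14:38 on Dec 5.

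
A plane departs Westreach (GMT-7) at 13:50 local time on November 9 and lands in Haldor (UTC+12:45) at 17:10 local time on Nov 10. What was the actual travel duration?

Haldor is 19:45 ahead of Westreach.
Clock-face elapsed time (ignoring zones) is 27 hours 20 minutes.
Actual elapsed = 27 hours 20 minutes − 19:45 = 7 hours 35 minutes.

7 hours 35 minutes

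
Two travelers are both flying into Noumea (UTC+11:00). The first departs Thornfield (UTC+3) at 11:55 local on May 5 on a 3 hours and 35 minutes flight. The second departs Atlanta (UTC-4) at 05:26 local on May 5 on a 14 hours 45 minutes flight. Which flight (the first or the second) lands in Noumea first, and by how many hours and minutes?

Flight 1 in UTC: 11:55 − 3:00 = 08:55 on May 5.
+3 hours 35 minutes → arrive 12:30 UTC on May 5.
Flight 2 in UTC: 05:26 + 4:00 = 09:26 on May 5.
+14 hours and 45 minutes → arrive 00:11 UTC on May 6.
Flight 1 lands earlier by 11 hours 41 minutes.

the first, by 11 hours 41 minutes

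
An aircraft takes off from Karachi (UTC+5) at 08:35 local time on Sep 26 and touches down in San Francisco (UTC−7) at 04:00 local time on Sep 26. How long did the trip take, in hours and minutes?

7 hours 25 minutes

San Francisco is 12:00 behind Karachi.
Clock-face elapsed time (ignoring zones) is −4 hours 35 minutes.
Actual elapsed = −4 hours 35 minutes + 12:00 = 7 hours 25 minutes.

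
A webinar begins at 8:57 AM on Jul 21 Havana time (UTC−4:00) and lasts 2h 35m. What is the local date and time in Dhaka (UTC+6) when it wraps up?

9:32 PM on July 21

Convert start to UTC: 8:57 AM + 4:00 = 12:57 PM UTC on Jul 21.
Add 2 hours and 35 minutes duration → 3:32 PM UTC.
Dhaka is UTC+6:00, so local end time = 3:32 PM + 6:00 = 9:32 PM on Jul 21.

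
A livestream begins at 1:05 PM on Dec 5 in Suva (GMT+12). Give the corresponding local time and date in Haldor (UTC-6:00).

Haldor is 18:00 behind Suva.
Shift by the zone difference: 1:05 PM − 18:00 = 7:05 PM on Dec 4 in Haldor.

7:05 PM on December 4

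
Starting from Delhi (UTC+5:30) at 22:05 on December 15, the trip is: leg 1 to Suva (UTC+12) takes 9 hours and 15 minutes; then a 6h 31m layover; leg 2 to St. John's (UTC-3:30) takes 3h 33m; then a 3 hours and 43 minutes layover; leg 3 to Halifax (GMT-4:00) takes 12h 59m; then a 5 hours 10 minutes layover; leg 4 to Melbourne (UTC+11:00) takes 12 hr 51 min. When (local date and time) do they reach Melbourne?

09:37 on December 18

Convert departure to UTC: 22:05 − 5:30 = 16:35 UTC on Dec 15.
Add 9 hours 15 minutes leg 1 → 01:50 UTC (Dec 16).
Add 6 hours 31 minutes layover in Suva → 08:21 UTC.
Add 3 hours 33 minutes leg 2 → 11:54 UTC.
Add 3 hours 43 minutes layover in St. John's → 15:37 UTC.
Add 12 hours and 59 minutes leg 3 → 04:36 UTC (Dec 17).
Add 5 hours 10 minutes layover in Halifax → 09:46 UTC.
Add 12 hours 51 minutes leg 4 → 22:37 UTC.
Melbourne is UTC+11:00, so local arrival = 22:37 + 11:00 = 09:37 on Dec 18.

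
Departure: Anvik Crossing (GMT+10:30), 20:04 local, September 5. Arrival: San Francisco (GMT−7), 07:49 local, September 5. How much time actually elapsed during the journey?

5 hours 15 minutes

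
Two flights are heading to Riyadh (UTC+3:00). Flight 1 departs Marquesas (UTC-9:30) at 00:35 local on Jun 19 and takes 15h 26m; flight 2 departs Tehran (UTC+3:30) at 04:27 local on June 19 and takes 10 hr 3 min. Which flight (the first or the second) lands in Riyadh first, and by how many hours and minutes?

Flight 1 in UTC: 00:35 + 9:30 = 10:05 on Jun 19.
+15 hours 26 minutes → arrive 01:31 UTC on Jun 20.
Flight 2 in UTC: 04:27 − 3:30 = 00:57 on Jun 19.
+10 hours and 3 minutes → arrive 11:00 UTC on Jun 19.
Flight 2 lands earlier by 14 hours 31 minutes.

the second, by 14 hours 31 minutes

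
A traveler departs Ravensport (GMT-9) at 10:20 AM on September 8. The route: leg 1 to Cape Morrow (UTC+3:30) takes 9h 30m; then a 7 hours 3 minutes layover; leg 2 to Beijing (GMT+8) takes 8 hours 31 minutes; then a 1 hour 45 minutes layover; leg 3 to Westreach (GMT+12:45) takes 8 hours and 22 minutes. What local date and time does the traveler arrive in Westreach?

7:16 PM on September 10

Convert departure to UTC: 10:20 AM + 9:00 = 7:20 PM UTC on Sep 8.
Add 9 hours and 30 minutes leg 1 → 4:50 AM UTC (Sep 9).
Add 7 hours 3 minutes layover in Cape Morrow → 11:53 AM UTC.
Add 8 hours and 31 minutes leg 2 → 8:24 PM UTC.
Add 1 hour 45 minutes layover in Beijing → 10:09 PM UTC.
Add 8 hours 22 minutes leg 3 → 6:31 AM UTC (Sep 10).
Westreach is UTC+12:45, so local arrival = 6:31 AM + 12:45 = 7:16 PM on Sep 10.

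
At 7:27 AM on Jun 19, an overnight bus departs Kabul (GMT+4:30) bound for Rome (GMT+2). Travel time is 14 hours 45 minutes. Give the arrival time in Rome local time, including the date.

7:42 PM on June 19

Convert departure to UTC: 7:27 AM − 4:30 = 2:57 AM UTC on Jun 19.
Add 14 hours 45 minutes travel time → 5:42 PM UTC.
Rome is UTC+2:00, so local arrival = 5:42 PM + 2:00 = 7:42 PM on Jun 19.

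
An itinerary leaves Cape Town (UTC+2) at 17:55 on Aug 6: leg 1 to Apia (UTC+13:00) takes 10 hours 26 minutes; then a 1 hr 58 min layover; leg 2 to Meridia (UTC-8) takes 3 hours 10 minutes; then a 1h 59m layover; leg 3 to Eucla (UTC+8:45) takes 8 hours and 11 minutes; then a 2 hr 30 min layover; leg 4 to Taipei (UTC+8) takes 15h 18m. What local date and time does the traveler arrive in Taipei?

19:27 on August 8

Convert departure to UTC: 17:55 − 2:00 = 15:55 UTC on Aug 6.
Add 10 hours and 26 minutes leg 1 → 02:21 UTC (Aug 7).
Add 1 hour 58 minutes layover in Apia → 04:19 UTC.
Add 3 hours and 10 minutes leg 2 → 07:29 UTC.
Add 1 hour 59 minutes layover in Meridia → 09:28 UTC.
Add 8 hours and 11 minutes leg 3 → 17:39 UTC.
Add 2 hours and 30 minutes layover in Eucla → 20:09 UTC.
Add 15 hours 18 minutes leg 4 → 11:27 UTC (Aug 8).
Taipei is UTC+8:00, so local arrival = 11:27 + 8:00 = 19:27 on Aug 8.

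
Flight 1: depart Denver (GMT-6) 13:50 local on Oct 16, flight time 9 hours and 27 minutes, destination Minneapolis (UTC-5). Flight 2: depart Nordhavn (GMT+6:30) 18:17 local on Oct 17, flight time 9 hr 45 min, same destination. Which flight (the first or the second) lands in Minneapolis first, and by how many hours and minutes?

the first, by 16 hours 15 minutes

Flight 1 in UTC: 13:50 + 6:00 = 19:50 on Oct 16.
+9 hours 27 minutes → arrive 05:17 UTC on Oct 17.
Flight 2 in UTC: 18:17 − 6:30 = 11:47 on Oct 17.
+9 hours 45 minutes → arrive 21:32 UTC on Oct 17.
Flight 1 lands earlier by 16 hours 15 minutes.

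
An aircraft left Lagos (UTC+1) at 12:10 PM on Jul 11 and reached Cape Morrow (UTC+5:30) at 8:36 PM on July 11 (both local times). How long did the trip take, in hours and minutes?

Cape Morrow is 4:30 ahead of Lagos.
Clock-face elapsed time (ignoring zones) is 8 hours 26 minutes.
Actual elapsed = 8 hours 26 minutes − 4:30 = 3 hours 56 minutes.

3 hours 56 minutes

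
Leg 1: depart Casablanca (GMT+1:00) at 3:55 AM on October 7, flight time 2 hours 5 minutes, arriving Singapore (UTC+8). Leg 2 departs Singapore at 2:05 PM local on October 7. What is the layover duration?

1 hour 5 minutes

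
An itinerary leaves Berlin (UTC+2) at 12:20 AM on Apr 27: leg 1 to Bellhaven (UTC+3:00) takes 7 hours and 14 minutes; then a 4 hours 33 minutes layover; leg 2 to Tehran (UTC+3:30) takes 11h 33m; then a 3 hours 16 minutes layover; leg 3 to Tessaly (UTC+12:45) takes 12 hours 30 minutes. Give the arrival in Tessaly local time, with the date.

Convert departure to UTC: 12:20 AM − 2:00 = 10:20 PM UTC on Apr 26.
Add 7 hours and 14 minutes leg 1 → 5:34 AM UTC (Apr 27).
Add 4 hours and 33 minutes layover in Bellhaven → 10:07 AM UTC.
Add 11 hours 33 minutes leg 2 → 9:40 PM UTC.
Add 3 hours 16 minutes layover in Tehran → 12:56 AM UTC (Apr 28).
Add 12 hours 30 minutes leg 3 → 1:26 PM UTC.
Tessaly is UTC+12:45, so local arrival = 1:26 PM + 12:45 = 2:11 AM on Apr 29.

2:11 AM on Apr 29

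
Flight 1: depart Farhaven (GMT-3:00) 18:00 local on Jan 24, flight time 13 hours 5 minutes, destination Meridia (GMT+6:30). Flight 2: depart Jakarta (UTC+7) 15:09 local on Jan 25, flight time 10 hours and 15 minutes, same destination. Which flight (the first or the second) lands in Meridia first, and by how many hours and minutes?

Flight 1 in UTC: 18:00 + 3:00 = 21:00 on Jan 24.
+13 hours and 5 minutes → arrive 10:05 UTC on Jan 25.
Flight 2 in UTC: 15:09 − 7:00 = 08:09 on Jan 25.
+10 hours 15 minutes → arrive 18:24 UTC on Jan 25.
Flight 1 lands earlier by 8 hours 19 minutes.

the first, by 8 hours 19 minutes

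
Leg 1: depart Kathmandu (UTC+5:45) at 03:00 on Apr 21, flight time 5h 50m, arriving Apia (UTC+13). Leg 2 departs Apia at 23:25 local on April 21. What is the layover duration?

Convert departure to UTC: 03:00 − 5:45 = 21:15 UTC on Apr 20.
Add 5 hours and 50 minutes flight time → 03:05 UTC (Apr 21).
Apia is UTC+13:00, so local arrival = 03:05 + 13:00 = 16:05 on Apr 21.
Layover = 23:25 − 16:05 = 7 hours 20 minutes.

7 hours 20 minutes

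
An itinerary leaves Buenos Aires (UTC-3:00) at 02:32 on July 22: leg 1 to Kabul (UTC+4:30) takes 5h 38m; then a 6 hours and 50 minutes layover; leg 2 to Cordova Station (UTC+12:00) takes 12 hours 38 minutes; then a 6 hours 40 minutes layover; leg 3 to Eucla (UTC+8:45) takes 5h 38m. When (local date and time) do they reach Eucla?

Convert departure to UTC: 02:32 + 3:00 = 05:32 UTC on Jul 22.
Add 5 hours 38 minutes leg 1 → 11:10 UTC.
Add 6 hours and 50 minutes layover in Kabul → 18:00 UTC.
Add 12 hours 38 minutes leg 2 → 06:38 UTC (Jul 23).
Add 6 hours 40 minutes layover in Cordova Station → 13:18 UTC.
Add 5 hours 38 minutes leg 3 → 18:56 UTC.
Eucla is UTC+8:45, so local arrival = 18:56 + 8:45 = 03:41 on Jul 24.

03:41 on July 24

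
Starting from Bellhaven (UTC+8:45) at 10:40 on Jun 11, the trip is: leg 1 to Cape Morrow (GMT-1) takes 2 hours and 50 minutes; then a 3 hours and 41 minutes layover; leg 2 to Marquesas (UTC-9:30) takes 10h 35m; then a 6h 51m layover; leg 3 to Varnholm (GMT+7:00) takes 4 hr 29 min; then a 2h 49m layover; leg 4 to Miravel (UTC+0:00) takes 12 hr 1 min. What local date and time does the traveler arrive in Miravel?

Convert departure to UTC: 10:40 − 8:45 = 01:55 UTC on Jun 11.
Add 2 hours and 50 minutes leg 1 → 04:45 UTC.
Add 3 hours 41 minutes layover in Cape Morrow → 08:26 UTC.
Add 10 hours and 35 minutes leg 2 → 19:01 UTC.
Add 6 hours 51 minutes layover in Marquesas → 01:52 UTC (Jun 12).
Add 4 hours and 29 minutes leg 3 → 06:21 UTC.
Add 2 hours and 49 minutes layover in Varnholm → 09:10 UTC.
Add 12 hours 1 minute leg 4 → 21:11 UTC.
Miravel is UTC+0, so local arrival is the same: 21:11 on Jun 12.

21:11 on Jun 12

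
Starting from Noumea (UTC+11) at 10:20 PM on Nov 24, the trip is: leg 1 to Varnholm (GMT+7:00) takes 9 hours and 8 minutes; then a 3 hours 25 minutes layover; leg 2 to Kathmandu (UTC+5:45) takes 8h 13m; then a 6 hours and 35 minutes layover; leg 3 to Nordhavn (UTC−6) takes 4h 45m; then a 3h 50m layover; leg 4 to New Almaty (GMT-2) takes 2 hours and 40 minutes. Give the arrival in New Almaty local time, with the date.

Convert departure to UTC: 10:20 PM − 11:00 = 11:20 AM UTC on Nov 24.
Add 9 hours 8 minutes leg 1 → 8:28 PM UTC.
Add 3 hours and 25 minutes layover in Varnholm → 11:53 PM UTC.
Add 8 hours and 13 minutes leg 2 → 8:06 AM UTC (Nov 25).
Add 6 hours 35 minutes layover in Kathmandu → 2:41 PM UTC.
Add 4 hours 45 minutes leg 3 → 7:26 PM UTC.
Add 3 hours 50 minutes layover in Nordhavn → 11:16 PM UTC.
Add 2 hours 40 minutes leg 4 → 1:56 AM UTC (Nov 26).
New Almaty is UTC−2:00, so local arrival = 1:56 AM − 2:00 = 11:56 PM on Nov 25.

11:56 PM on November 25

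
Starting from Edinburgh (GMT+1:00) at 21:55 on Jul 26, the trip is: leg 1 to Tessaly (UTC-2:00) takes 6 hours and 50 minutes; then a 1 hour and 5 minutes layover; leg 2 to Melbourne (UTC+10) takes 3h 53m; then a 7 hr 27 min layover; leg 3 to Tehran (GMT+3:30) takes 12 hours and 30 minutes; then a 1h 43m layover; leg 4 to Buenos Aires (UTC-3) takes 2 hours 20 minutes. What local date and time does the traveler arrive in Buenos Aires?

05:43 on July 28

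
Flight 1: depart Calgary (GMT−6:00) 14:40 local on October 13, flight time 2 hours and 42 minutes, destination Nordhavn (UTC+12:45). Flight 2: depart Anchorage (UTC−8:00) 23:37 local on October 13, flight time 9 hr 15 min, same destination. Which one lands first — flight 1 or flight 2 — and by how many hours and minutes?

Flight 1 in UTC: 14:40 + 6:00 = 20:40 on Oct 13.
+2 hours 42 minutes → arrive 23:22 UTC on Oct 13.
Flight 2 in UTC: 23:37 + 8:00 = 07:37 on Oct 14.
+9 hours and 15 minutes → arrive 16:52 UTC on Oct 14.
Flight 1 lands earlier by 17 hours 30 minutes.

the first, by 17 hours 30 minutes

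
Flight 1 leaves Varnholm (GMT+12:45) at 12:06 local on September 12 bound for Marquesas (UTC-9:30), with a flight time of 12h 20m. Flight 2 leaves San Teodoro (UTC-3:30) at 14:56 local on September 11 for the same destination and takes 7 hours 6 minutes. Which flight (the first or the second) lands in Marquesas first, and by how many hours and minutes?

the second, by 10 hours 9 minutes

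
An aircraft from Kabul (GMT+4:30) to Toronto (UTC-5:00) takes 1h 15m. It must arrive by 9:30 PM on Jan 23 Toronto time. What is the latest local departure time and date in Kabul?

Target arrival in UTC: 9:30 PM + 5:00 = 2:30 AM on Jan 24.
Subtract 1 hour 15 minutes → departure 1:15 AM UTC on Jan 24.
Kabul is UTC+4:30: 1:15 AM + 4:30 = 5:45 AM on Jan 24.

5:45 AM on January 24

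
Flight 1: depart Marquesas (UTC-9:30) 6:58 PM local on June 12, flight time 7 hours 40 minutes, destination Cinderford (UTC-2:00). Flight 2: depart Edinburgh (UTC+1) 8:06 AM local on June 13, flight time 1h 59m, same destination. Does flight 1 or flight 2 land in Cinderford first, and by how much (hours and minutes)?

Flight 1 in UTC: 6:58 PM + 9:30 = 4:28 AM on Jun 13.
+7 hours and 40 minutes → arrive 12:08 PM UTC on Jun 13.
Flight 2 in UTC: 8:06 AM − 1:00 = 7:06 AM on Jun 13.
+1 hour 59 minutes → arrive 9:05 AM UTC on Jun 13.
Flight 2 lands earlier by 3 hours 3 minutes.

the second, by 3 hours 3 minutes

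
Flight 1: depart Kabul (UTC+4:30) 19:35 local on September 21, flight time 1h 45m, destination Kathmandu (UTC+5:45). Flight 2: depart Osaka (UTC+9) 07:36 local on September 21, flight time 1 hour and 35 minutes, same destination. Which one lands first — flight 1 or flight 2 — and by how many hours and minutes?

the second, by 16 hours 39 minutes

Flight 1 in UTC: 19:35 − 4:30 = 15:05 on Sep 21.
+1 hour and 45 minutes → arrive 16:50 UTC on Sep 21.
Flight 2 in UTC: 07:36 − 9:00 = 22:36 on Sep 20.
+1 hour and 35 minutes → arrive 00:11 UTC on Sep 21.
Flight 2 lands earlier by 16 hours 39 minutes.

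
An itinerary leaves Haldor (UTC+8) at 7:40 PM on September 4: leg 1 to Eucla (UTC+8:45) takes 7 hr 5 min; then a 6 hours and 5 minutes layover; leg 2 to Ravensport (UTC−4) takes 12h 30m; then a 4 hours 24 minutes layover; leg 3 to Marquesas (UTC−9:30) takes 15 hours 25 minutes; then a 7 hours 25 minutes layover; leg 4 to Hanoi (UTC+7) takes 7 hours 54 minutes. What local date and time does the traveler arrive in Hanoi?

Convert departure to UTC: 7:40 PM − 8:00 = 11:40 AM UTC on Sep 4.
Add 7 hours 5 minutes leg 1 → 6:45 PM UTC.
Add 6 hours and 5 minutes layover in Eucla → 12:50 AM UTC (Sep 5).
Add 12 hours and 30 minutes leg 2 → 1:20 PM UTC.
Add 4 hours and 24 minutes layover in Ravensport → 5:44 PM UTC.
Add 15 hours and 25 minutes leg 3 → 9:09 AM UTC (Sep 6).
Add 7 hours 25 minutes layover in Marquesas → 4:34 PM UTC.
Add 7 hours and 54 minutes leg 4 → 12:28 AM UTC (Sep 7).
Hanoi is UTC+7:00, so local arrival = 12:28 AM + 7:00 = 7:28 AM on Sep 7.

7:28 AM on September 7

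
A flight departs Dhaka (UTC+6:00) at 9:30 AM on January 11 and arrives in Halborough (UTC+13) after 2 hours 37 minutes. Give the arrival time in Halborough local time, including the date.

7:07 PM on January 11

Halborough is 7:00 ahead of Dhaka.
After 2 hours and 37 minutes it is 12:07 PM in Dhaka.
Shift by the zone difference: 12:07 PM + 7:00 = 7:07 PM on Jan 11 in Halborough.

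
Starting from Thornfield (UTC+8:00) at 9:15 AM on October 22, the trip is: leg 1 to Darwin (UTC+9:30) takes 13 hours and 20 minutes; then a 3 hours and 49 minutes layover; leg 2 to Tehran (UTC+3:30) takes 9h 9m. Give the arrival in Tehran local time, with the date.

7:03 AM on Oct 23

Convert departure to UTC: 9:15 AM − 8:00 = 1:15 AM UTC on Oct 22.
Add 13 hours and 20 minutes leg 1 → 2:35 PM UTC.
Add 3 hours and 49 minutes layover in Darwin → 6:24 PM UTC.
Add 9 hours 9 minutes leg 2 → 3:33 AM UTC (Oct 23).
Tehran is UTC+3:30, so local arrival = 3:33 AM + 3:30 = 7:03 AM on Oct 23.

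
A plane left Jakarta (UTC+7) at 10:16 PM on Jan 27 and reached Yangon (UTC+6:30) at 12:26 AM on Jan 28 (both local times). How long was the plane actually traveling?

2 hours 40 minutes

Yangon is 0:30 behind Jakarta.
Clock-face elapsed time (ignoring zones) is 2 hours 10 minutes.
Actual elapsed = 2 hours 10 minutes + 0:30 = 2 hours 40 minutes.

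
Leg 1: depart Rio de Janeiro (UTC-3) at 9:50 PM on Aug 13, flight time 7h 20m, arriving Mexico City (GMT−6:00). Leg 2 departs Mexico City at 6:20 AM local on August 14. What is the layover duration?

4 hours 10 minutes

Convert departure to UTC: 9:50 PM + 3:00 = 12:50 AM UTC on Aug 14.
Add 7 hours 20 minutes flight time → 8:10 AM UTC.
Mexico City is UTC−6:00, so local arrival = 8:10 AM − 6:00 = 2:10 AM on Aug 14.
Layover = 6:20 AM − 2:10 AM = 4 hours 10 minutes.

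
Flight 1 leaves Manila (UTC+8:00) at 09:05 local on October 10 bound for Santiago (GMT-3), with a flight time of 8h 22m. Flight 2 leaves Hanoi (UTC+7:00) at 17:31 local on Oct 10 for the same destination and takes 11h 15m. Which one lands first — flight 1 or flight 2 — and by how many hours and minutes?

Flight 1 in UTC: 09:05 − 8:00 = 01:05 on Oct 10.
+8 hours 22 minutes → arrive 09:27 UTC on Oct 10.
Flight 2 in UTC: 17:31 − 7:00 = 10:31 on Oct 10.
+11 hours and 15 minutes → arrive 21:46 UTC on Oct 10.
Flight 1 lands earlier by 12 hours 19 minutes.

the first, by 12 hours 19 minutes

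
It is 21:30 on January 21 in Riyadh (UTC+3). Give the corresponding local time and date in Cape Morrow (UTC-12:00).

06:30 on January 21

In UTC: 21:30 − 3:00 = 18:30 on Jan 21.
Cape Morrow is UTC−12:00: 18:30 − 12:00 = 06:30 on Jan 21.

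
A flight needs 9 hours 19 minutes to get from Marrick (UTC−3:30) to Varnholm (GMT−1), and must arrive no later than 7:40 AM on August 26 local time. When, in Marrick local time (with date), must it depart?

Target arrival in UTC: 7:40 AM + 1:00 = 8:40 AM on Aug 26.
Subtract 9 hours 19 minutes → departure 11:21 PM UTC on Aug 25.
Marrick is UTC−3:30: 11:21 PM − 3:30 = 7:51 PM on Aug 25.

7:51 PM on August 25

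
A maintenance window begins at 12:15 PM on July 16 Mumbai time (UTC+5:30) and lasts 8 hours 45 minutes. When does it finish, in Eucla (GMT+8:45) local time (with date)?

Convert start to UTC: 12:15 PM − 5:30 = 6:45 AM UTC on Jul 16.
Add 8 hours and 45 minutes duration → 3:30 PM UTC.
Eucla is UTC+8:45, so local end time = 3:30 PM + 8:45 = 12:15 AM on Jul 17.

12:15 AM on Jul 17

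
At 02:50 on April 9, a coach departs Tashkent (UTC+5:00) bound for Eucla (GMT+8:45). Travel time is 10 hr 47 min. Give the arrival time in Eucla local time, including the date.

Convert departure to UTC: 02:50 − 5:00 = 21:50 UTC on Apr 8.
Add 10 hours and 47 minutes travel time → 08:37 UTC (Apr 9).
Eucla is UTC+8:45, so local arrival = 08:37 + 8:45 = 17:22 on Apr 9.

17:22 on April 9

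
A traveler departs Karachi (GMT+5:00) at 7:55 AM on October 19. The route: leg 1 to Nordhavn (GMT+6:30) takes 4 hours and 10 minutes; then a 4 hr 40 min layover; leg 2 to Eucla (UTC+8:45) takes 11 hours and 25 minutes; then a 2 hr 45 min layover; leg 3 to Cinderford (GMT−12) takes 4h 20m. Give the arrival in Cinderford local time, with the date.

6:15 PM on October 19

Convert departure to UTC: 7:55 AM − 5:00 = 2:55 AM UTC on Oct 19.
Add 4 hours 10 minutes leg 1 → 7:05 AM UTC.
Add 4 hours 40 minutes layover in Nordhavn → 11:45 AM UTC.
Add 11 hours 25 minutes leg 2 → 11:10 PM UTC.
Add 2 hours and 45 minutes layover in Eucla → 1:55 AM UTC (Oct 20).
Add 4 hours 20 minutes leg 3 → 6:15 AM UTC.
Cinderford is UTC−12:00, so local arrival = 6:15 AM − 12:00 = 6:15 PM on Oct 19.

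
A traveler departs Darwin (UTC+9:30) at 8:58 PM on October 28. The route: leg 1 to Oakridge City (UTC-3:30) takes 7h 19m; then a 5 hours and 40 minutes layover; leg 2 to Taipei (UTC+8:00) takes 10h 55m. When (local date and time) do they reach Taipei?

7:22 PM on October 29

Convert departure to UTC: 8:58 PM − 9:30 = 11:28 AM UTC on Oct 28.
Add 7 hours 19 minutes leg 1 → 6:47 PM UTC.
Add 5 hours and 40 minutes layover in Oakridge City → 12:27 AM UTC (Oct 29).
Add 10 hours 55 minutes leg 2 → 11:22 AM UTC.
Taipei is UTC+8:00, so local arrival = 11:22 AM + 8:00 = 7:22 PM on Oct 29.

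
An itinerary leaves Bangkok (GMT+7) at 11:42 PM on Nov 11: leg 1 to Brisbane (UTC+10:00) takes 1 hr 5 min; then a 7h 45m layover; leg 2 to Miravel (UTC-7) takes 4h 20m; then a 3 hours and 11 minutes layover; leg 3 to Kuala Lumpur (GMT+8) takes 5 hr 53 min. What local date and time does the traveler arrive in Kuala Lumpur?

10:56 PM on Nov 12

Convert departure to UTC: 11:42 PM − 7:00 = 4:42 PM UTC on Nov 11.
Add 1 hour and 5 minutes leg 1 → 5:47 PM UTC.
Add 7 hours and 45 minutes layover in Brisbane → 1:32 AM UTC (Nov 12).
Add 4 hours 20 minutes leg 2 → 5:52 AM UTC.
Add 3 hours 11 minutes layover in Miravel → 9:03 AM UTC.
Add 5 hours 53 minutes leg 3 → 2:56 PM UTC.
Kuala Lumpur is UTC+8:00, so local arrival = 2:56 PM + 8:00 = 10:56 PM on Nov 12.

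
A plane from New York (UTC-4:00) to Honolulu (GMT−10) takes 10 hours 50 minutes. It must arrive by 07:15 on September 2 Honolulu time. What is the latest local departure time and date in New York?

02:25 on September 2

Target arrival in UTC: 07:15 + 10:00 = 17:15 on Sep 2.
Subtract 10 hours 50 minutes → departure 06:25 UTC on Sep 2.
New York is UTC−4:00: 06:25 − 4:00 = 02:25 on Sep 2.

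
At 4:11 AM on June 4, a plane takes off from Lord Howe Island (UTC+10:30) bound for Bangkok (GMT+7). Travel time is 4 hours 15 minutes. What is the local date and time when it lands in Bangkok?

Convert departure to UTC: 4:11 AM − 10:30 = 5:41 PM UTC on Jun 3.
Add 4 hours and 15 minutes travel time → 9:56 PM UTC.
Bangkok is UTC+7:00, so local arrival = 9:56 PM + 7:00 = 4:56 AM on Jun 4.

4:56 AM on June 4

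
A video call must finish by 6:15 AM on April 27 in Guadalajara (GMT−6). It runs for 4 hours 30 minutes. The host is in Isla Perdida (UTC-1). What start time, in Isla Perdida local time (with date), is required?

6:45 AM on Apr 27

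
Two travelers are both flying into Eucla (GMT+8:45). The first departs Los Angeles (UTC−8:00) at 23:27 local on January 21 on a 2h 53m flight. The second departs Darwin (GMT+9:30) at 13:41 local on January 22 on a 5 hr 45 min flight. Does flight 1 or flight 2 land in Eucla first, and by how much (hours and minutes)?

the second, by 24 minutes

Flight 1 in UTC: 23:27 + 8:00 = 07:27 on Jan 22.
+2 hours and 53 minutes → arrive 10:20 UTC on Jan 22.
Flight 2 in UTC: 13:41 − 9:30 = 04:11 on Jan 22.
+5 hours and 45 minutes → arrive 09:56 UTC on Jan 22.
Flight 2 lands earlier by 24 minutes.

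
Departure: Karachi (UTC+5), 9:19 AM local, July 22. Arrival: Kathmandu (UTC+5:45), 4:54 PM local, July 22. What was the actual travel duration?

Departure in UTC: 9:19 AM − 5:00 = 4:19 AM on Jul 22.
Arrival in UTC: 4:54 PM − 5:45 = 11:09 AM on Jul 22.
Elapsed = 11:09 AM − 4:19 AM = 6 hours 50 minutes.

6 hours 50 minutes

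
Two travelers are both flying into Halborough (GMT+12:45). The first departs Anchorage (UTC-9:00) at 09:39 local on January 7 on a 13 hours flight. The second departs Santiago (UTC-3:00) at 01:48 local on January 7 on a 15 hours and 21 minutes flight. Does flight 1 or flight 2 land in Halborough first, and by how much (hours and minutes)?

the second, by 11 hours 30 minutes

Flight 1 in UTC: 09:39 + 9:00 = 18:39 on Jan 7.
+13 hours → arrive 07:39 UTC on Jan 8.
Flight 2 in UTC: 01:48 + 3:00 = 04:48 on Jan 7.
+15 hours and 21 minutes → arrive 20:09 UTC on Jan 7.
Flight 2 lands earlier by 11 hours 30 minutes.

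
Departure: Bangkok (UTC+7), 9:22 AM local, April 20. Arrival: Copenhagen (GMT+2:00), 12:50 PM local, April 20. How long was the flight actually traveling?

8 hours 28 minutes

Departure in UTC: 9:22 AM − 7:00 = 2:22 AM on Apr 20.
Arrival in UTC: 12:50 PM − 2:00 = 10:50 AM on Apr 20.
Elapsed = 10:50 AM − 2:22 AM = 8 hours 28 minutes.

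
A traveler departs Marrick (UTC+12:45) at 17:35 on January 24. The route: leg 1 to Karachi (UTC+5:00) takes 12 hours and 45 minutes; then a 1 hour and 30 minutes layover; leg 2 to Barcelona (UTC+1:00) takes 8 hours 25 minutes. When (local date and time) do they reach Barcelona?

04:30 on January 25

Convert departure to UTC: 17:35 − 12:45 = 04:50 UTC on Jan 24.
Add 12 hours 45 minutes leg 1 → 17:35 UTC.
Add 1 hour and 30 minutes layover in Karachi → 19:05 UTC.
Add 8 hours 25 minutes leg 2 → 03:30 UTC (Jan 25).
Barcelona is UTC+1:00, so local arrival = 03:30 + 1:00 = 04:30 on Jan 25.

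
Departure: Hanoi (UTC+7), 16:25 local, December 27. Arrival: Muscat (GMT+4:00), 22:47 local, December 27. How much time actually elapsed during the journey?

Muscat is 3:00 behind Hanoi.
Clock-face elapsed time (ignoring zones) is 6 hours 22 minutes.
Actual elapsed = 6 hours 22 minutes + 3:00 = 9 hours 22 minutes.

9 hours 22 minutes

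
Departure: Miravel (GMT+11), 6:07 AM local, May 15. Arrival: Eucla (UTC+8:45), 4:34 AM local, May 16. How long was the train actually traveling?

Departure in UTC: 6:07 AM − 11:00 = 7:07 PM on May 14.
Arrival in UTC: 4:34 AM − 8:45 = 7:49 PM on May 15.
Elapsed = 7:49 PM − 7:07 PM (+1 day) = 24 hours 42 minutes.

24 hours 42 minutes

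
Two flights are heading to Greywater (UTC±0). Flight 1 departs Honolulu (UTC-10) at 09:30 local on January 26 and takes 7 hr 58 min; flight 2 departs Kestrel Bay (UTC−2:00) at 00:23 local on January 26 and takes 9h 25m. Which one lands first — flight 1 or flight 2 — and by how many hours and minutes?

Flight 1 in UTC: 09:30 + 10:00 = 19:30 on Jan 26.
+7 hours and 58 minutes → arrive 03:28 UTC on Jan 27.
Flight 2 in UTC: 00:23 + 2:00 = 02:23 on Jan 26.
+9 hours and 25 minutes → arrive 11:48 UTC on Jan 26.
Flight 2 lands earlier by 15 hours 40 minutes.

the second, by 15 hours 40 minutes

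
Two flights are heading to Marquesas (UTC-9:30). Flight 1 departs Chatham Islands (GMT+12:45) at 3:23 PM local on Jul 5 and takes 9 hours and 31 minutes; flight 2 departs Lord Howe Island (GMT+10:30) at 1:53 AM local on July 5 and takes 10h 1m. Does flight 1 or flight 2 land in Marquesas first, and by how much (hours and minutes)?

the second, by 10 hours 45 minutes

Flight 1 in UTC: 3:23 PM − 12:45 = 2:38 AM on Jul 5.
+9 hours and 31 minutes → arrive 12:09 PM UTC on Jul 5.
Flight 2 in UTC: 1:53 AM − 10:30 = 3:23 PM on Jul 4.
+10 hours 1 minute → arrive 1:24 AM UTC on Jul 5.
Flight 2 lands earlier by 10 hours 45 minutes.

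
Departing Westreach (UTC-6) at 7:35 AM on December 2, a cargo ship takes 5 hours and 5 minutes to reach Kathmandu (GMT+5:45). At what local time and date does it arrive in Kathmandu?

12:25 AM on December 3

Convert departure to UTC: 7:35 AM + 6:00 = 1:35 PM UTC on Dec 2.
Add 5 hours 5 minutes travel time → 6:40 PM UTC.
Kathmandu is UTC+5:45, so local arrival = 6:40 PM + 5:45 = 12:25 AM on Dec 3.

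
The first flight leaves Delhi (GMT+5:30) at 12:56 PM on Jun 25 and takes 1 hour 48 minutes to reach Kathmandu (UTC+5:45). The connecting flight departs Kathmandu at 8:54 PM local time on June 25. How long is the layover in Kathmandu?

5 hours 55 minutes

Convert departure to UTC: 12:56 PM − 5:30 = 7:26 AM UTC on Jun 25.
Add 1 hour 48 minutes flight time → 9:14 AM UTC.
Kathmandu is UTC+5:45, so local arrival = 9:14 AM + 5:45 = 2:59 PM on Jun 25.
Layover = 8:54 PM − 2:59 PM = 5 hours 55 minutes.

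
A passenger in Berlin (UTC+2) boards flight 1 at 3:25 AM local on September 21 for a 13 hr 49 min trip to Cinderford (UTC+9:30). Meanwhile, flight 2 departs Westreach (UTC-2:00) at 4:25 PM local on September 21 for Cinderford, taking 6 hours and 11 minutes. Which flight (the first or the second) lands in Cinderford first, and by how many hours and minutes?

Flight 1 in UTC: 3:25 AM − 2:00 = 1:25 AM on Sep 21.
+13 hours 49 minutes → arrive 3:14 PM UTC on Sep 21.
Flight 2 in UTC: 4:25 PM + 2:00 = 6:25 PM on Sep 21.
+6 hours 11 minutes → arrive 12:36 AM UTC on Sep 22.
Flight 1 lands earlier by 9 hours 22 minutes.

the first, by 9 hours 22 minutes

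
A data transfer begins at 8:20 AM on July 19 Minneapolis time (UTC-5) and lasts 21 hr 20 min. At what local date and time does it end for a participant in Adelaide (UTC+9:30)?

Convert start to UTC: 8:20 AM + 5:00 = 1:20 PM UTC on Jul 19.
Add 21 hours and 20 minutes duration → 10:40 AM UTC (Jul 20).
Adelaide is UTC+9:30, so local end time = 10:40 AM + 9:30 = 8:10 PM on Jul 20.

8:10 PM on Jul 20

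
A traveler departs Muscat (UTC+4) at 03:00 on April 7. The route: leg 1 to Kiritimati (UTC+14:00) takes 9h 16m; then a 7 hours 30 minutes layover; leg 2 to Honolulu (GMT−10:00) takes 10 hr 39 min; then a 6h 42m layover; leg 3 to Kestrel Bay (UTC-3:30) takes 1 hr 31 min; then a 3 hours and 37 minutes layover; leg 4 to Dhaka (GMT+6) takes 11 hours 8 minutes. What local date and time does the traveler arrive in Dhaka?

07:23 on April 9

Convert departure to UTC: 03:00 − 4:00 = 23:00 UTC on Apr 6.
Add 9 hours and 16 minutes leg 1 → 08:16 UTC (Apr 7).
Add 7 hours 30 minutes layover in Kiritimati → 15:46 UTC.
Add 10 hours 39 minutes leg 2 → 02:25 UTC (Apr 8).
Add 6 hours and 42 minutes layover in Honolulu → 09:07 UTC.
Add 1 hour and 31 minutes leg 3 → 10:38 UTC.
Add 3 hours and 37 minutes layover in Kestrel Bay → 14:15 UTC.
Add 11 hours and 8 minutes leg 4 → 01:23 UTC (Apr 9).
Dhaka is UTC+6:00, so local arrival = 01:23 + 6:00 = 07:23 on Apr 9.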